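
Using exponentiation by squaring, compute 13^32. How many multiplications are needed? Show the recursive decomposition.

Computing 13^32 by squaring (build up from 13^1; each line after the first costs one multiplication):

13^1 = 13
13^2 = (13^1)^2 = 13^2 = 169
13^4 = (13^2)^2 = 169^2 = 28561
13^8 = (13^4)^2 = 28561^2 = 815730721
13^16 = (13^8)^2 = 815730721^2 = 665416609183179841
13^32 = (13^16)^2 = 665416609183179841^2 = 442779263776840698304313192148785281

Result: 442779263776840698304313192148785281
Multiplications needed: 5 (5 lines after 13^1)

13^32 = 442779263776840698304313192148785281. Using exponentiation by squaring, this requires 5 multiplications. The key idea: if the exponent is even, square the half-power; if odd, multiply by the base once.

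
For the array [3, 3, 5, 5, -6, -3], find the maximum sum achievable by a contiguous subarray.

Using Kadane's algorithm on [3, 3, 5, 5, -6, -3]:

Scanning through the array:
Position 1 (value 3): max_ending_here = 6, max_so_far = 6
Position 2 (value 5): max_ending_here = 11, max_so_far = 11
Position 3 (value 5): max_ending_here = 16, max_so_far = 16
Position 4 (value -6): max_ending_here = 10, max_so_far = 16
Position 5 (value -3): max_ending_here = 7, max_so_far = 16

Maximum subarray: [3, 3, 5, 5]
Maximum sum: 16

The maximum subarray is [3, 3, 5, 5] with sum 16. This subarray runs from index 0 to index 3.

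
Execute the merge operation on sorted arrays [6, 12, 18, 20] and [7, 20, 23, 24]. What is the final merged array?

Merging process:

Compare 6 vs 7: take 6 from left. Merged: [6]
Compare 12 vs 7: take 7 from right. Merged: [6, 7]
Compare 12 vs 20: take 12 from left. Merged: [6, 7, 12]
Compare 18 vs 20: take 18 from left. Merged: [6, 7, 12, 18]
Compare 20 vs 20: take 20 from left. Merged: [6, 7, 12, 18, 20]
Append remaining from right: [20, 23, 24]. Merged: [6, 7, 12, 18, 20, 20, 23, 24]

Final merged array: [6, 7, 12, 18, 20, 20, 23, 24]
Total comparisons: 5

The merged array is [6, 7, 12, 18, 20, 20, 23, 24], requiring 5 comparisons. The merge step runs in O(n) time where n is the total number of elements.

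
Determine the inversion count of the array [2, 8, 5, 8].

Finding inversions in [2, 8, 5, 8]:

(1, 2): arr[1]=8 > arr[2]=5

Total inversions: 1

The array has 1 inversion(s): (1,2). Each pair (i,j) satisfies i < j and arr[i] > arr[j].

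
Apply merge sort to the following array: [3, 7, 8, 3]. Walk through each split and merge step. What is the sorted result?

Merge sort trace:

Split: [3, 7, 8, 3] -> [3, 7] and [8, 3]
  Split: [3, 7] -> [3] and [7]
  Merge: [3] + [7] -> [3, 7]
  Split: [8, 3] -> [8] and [3]
  Merge: [8] + [3] -> [3, 8]
Merge: [3, 7] + [3, 8] -> [3, 3, 7, 8]

Final sorted array: [3, 3, 7, 8]

The merge sort proceeds by recursively splitting the array and merging sorted halves.
After all merges, the sorted array is [3, 3, 7, 8].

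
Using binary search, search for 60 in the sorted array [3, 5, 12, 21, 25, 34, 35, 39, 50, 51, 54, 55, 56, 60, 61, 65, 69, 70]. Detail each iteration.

Binary search for 60 in [3, 5, 12, 21, 25, 34, 35, 39, 50, 51, 54, 55, 56, 60, 61, 65, 69, 70]:

lo=0, hi=17, mid=8, arr[mid]=50 -> 50 < 60, search right half
lo=9, hi=17, mid=13, arr[mid]=60 -> Found target at index 13!

Binary search finds 60 at index 13 after 2 comparisons. The search repeatedly halves the search space by comparing with the middle element.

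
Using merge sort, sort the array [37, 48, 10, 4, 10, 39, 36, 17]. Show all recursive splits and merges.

Merge sort trace:

Split: [37, 48, 10, 4, 10, 39, 36, 17] -> [37, 48, 10, 4] and [10, 39, 36, 17]
  Split: [37, 48, 10, 4] -> [37, 48] and [10, 4]
    Split: [37, 48] -> [37] and [48]
    Merge: [37] + [48] -> [37, 48]
    Split: [10, 4] -> [10] and [4]
    Merge: [10] + [4] -> [4, 10]
  Merge: [37, 48] + [4, 10] -> [4, 10, 37, 48]
  Split: [10, 39, 36, 17] -> [10, 39] and [36, 17]
    Split: [10, 39] -> [10] and [39]
    Merge: [10] + [39] -> [10, 39]
    Split: [36, 17] -> [36] and [17]
    Merge: [36] + [17] -> [17, 36]
  Merge: [10, 39] + [17, 36] -> [10, 17, 36, 39]
Merge: [4, 10, 37, 48] + [10, 17, 36, 39] -> [4, 10, 10, 17, 36, 37, 39, 48]

Final sorted array: [4, 10, 10, 17, 36, 37, 39, 48]

The merge sort proceeds by recursively splitting the array and merging sorted halves.
After all merges, the sorted array is [4, 10, 10, 17, 36, 37, 39, 48].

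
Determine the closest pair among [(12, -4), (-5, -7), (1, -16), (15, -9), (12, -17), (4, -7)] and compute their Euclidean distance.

Computing all pairwise distances among 6 points:

d((12, -4), (-5, -7)) = 17.2627
d((12, -4), (1, -16)) = 16.2788
d((12, -4), (15, -9)) = 5.831 <-- minimum
d((12, -4), (12, -17)) = 13.0
d((12, -4), (4, -7)) = 8.544
d((-5, -7), (1, -16)) = 10.8167
d((-5, -7), (15, -9)) = 20.0998
d((-5, -7), (12, -17)) = 19.7231
d((-5, -7), (4, -7)) = 9.0
d((1, -16), (15, -9)) = 15.6525
d((1, -16), (12, -17)) = 11.0454
d((1, -16), (4, -7)) = 9.4868
d((15, -9), (12, -17)) = 8.544
d((15, -9), (4, -7)) = 11.1803
d((12, -17), (4, -7)) = 12.8062

Closest pair: (12, -4) and (15, -9) with distance 5.831

The closest pair is (12, -4) and (15, -9) with Euclidean distance 5.831. For 6 points, brute-force pairwise comparison is shown above. For large n, the divide-and-conquer algorithm (sort by x, recurse on halves, check the dividing strip) achieves O(n log n).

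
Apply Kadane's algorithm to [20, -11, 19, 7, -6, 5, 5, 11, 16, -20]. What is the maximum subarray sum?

Using Kadane's algorithm on [20, -11, 19, 7, -6, 5, 5, 11, 16, -20]:

Scanning through the array:
Position 1 (value -11): max_ending_here = 9, max_so_far = 20
Position 2 (value 19): max_ending_here = 28, max_so_far = 28
Position 3 (value 7): max_ending_here = 35, max_so_far = 35
Position 4 (value -6): max_ending_here = 29, max_so_far = 35
Position 5 (value 5): max_ending_here = 34, max_so_far = 35
Position 6 (value 5): max_ending_here = 39, max_so_far = 39
Position 7 (value 11): max_ending_here = 50, max_so_far = 50
Position 8 (value 16): max_ending_here = 66, max_so_far = 66
Position 9 (value -20): max_ending_here = 46, max_so_far = 66

Maximum subarray: [20, -11, 19, 7, -6, 5, 5, 11, 16]
Maximum sum: 66

The maximum subarray is [20, -11, 19, 7, -6, 5, 5, 11, 16] with sum 66. This subarray runs from index 0 to index 8.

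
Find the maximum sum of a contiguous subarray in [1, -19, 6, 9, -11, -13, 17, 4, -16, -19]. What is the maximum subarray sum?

Using Kadane's algorithm on [1, -19, 6, 9, -11, -13, 17, 4, -16, -19]:

Scanning through the array:
Position 1 (value -19): max_ending_here = -18, max_so_far = 1
Position 2 (value 6): max_ending_here = 6, max_so_far = 6
Position 3 (value 9): max_ending_here = 15, max_so_far = 15
Position 4 (value -11): max_ending_here = 4, max_so_far = 15
Position 5 (value -13): max_ending_here = -9, max_so_far = 15
Position 6 (value 17): max_ending_here = 17, max_so_far = 17
Position 7 (value 4): max_ending_here = 21, max_so_far = 21
Position 8 (value -16): max_ending_here = 5, max_so_far = 21
Position 9 (value -19): max_ending_here = -14, max_so_far = 21

Maximum subarray: [17, 4]
Maximum sum: 21

The maximum subarray is [17, 4] with sum 21. This subarray runs from index 6 to index 7.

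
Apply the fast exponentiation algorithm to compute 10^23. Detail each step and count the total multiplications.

Computing 10^23 by squaring (build up from 10^1; each line after the first costs one multiplication):

10^1 = 10
10^2 = (10^1)^2 = 10^2 = 100
10^4 = (10^2)^2 = 100^2 = 10000
10^5 = 10 * 10^4 = 10 * 10000 = 100000
10^10 = (10^5)^2 = 100000^2 = 10000000000
10^11 = 10 * 10^10 = 10 * 10000000000 = 100000000000
10^22 = (10^11)^2 = 100000000000^2 = 10000000000000000000000
10^23 = 10 * 10^22 = 10 * 10000000000000000000000 = 100000000000000000000000

Result: 100000000000000000000000
Multiplications needed: 7 (7 lines after 10^1)

10^23 = 100000000000000000000000. Using exponentiation by squaring, this requires 7 multiplications. The key idea: if the exponent is even, square the half-power; if odd, multiply by the base once.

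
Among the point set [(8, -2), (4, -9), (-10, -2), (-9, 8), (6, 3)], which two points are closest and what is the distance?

Computing all pairwise distances among 5 points:

d((8, -2), (4, -9)) = 8.0623
d((8, -2), (-10, -2)) = 18.0
d((8, -2), (-9, 8)) = 19.7231
d((8, -2), (6, 3)) = 5.3852 <-- minimum
d((4, -9), (-10, -2)) = 15.6525
d((4, -9), (-9, 8)) = 21.4009
d((4, -9), (6, 3)) = 12.1655
d((-10, -2), (-9, 8)) = 10.0499
d((-10, -2), (6, 3)) = 16.7631
d((-9, 8), (6, 3)) = 15.8114

Closest pair: (8, -2) and (6, 3) with distance 5.3852

The closest pair is (8, -2) and (6, 3) with Euclidean distance 5.3852. For 5 points, brute-force pairwise comparison is shown above. For large n, the divide-and-conquer algorithm (sort by x, recurse on halves, check the dividing strip) achieves O(n log n).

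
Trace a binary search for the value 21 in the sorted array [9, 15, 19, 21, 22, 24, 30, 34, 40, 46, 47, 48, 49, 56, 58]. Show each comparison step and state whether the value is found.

Binary search for 21 in [9, 15, 19, 21, 22, 24, 30, 34, 40, 46, 47, 48, 49, 56, 58]:

lo=0, hi=14, mid=7, arr[mid]=34 -> 34 > 21, search left half
lo=0, hi=6, mid=3, arr[mid]=21 -> Found target at index 3!

Binary search finds 21 at index 3 after 2 comparisons. The search repeatedly halves the search space by comparing with the middle element.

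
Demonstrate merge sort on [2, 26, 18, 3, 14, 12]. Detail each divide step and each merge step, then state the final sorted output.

Merge sort trace:

Split: [2, 26, 18, 3, 14, 12] -> [2, 26, 18] and [3, 14, 12]
  Split: [2, 26, 18] -> [2] and [26, 18]
    Split: [26, 18] -> [26] and [18]
    Merge: [26] + [18] -> [18, 26]
  Merge: [2] + [18, 26] -> [2, 18, 26]
  Split: [3, 14, 12] -> [3] and [14, 12]
    Split: [14, 12] -> [14] and [12]
    Merge: [14] + [12] -> [12, 14]
  Merge: [3] + [12, 14] -> [3, 12, 14]
Merge: [2, 18, 26] + [3, 12, 14] -> [2, 3, 12, 14, 18, 26]

Final sorted array: [2, 3, 12, 14, 18, 26]

The merge sort proceeds by recursively splitting the array and merging sorted halves.
After all merges, the sorted array is [2, 3, 12, 14, 18, 26].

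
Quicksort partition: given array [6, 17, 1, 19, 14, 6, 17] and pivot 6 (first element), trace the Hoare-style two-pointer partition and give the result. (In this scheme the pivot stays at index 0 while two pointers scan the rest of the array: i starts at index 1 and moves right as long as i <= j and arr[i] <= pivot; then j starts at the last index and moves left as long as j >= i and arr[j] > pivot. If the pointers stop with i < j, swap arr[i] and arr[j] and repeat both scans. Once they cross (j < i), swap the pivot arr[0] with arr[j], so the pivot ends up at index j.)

Hoare-style two-pointer partition with pivot = 6:

Initial array: [6, 17, 1, 19, 14, 6, 17]

Pointers start at i = 1, j = 6.
i stops at index 1 (arr[1]=17 > 6), j stops at index 5 (arr[5]=6 <= 6): swap arr[1] and arr[5], array becomes [6, 6, 1, 19, 14, 17, 17]
i ends at 3, j ends at 2: the pointers have crossed (j < i), so scanning stops.

Swap pivot arr[0] with arr[2] to place pivot at position 2: [1, 6, 6, 19, 14, 17, 17]
Pivot position: 2

After partitioning with pivot 6, the array becomes [1, 6, 6, 19, 14, 17, 17]. The pivot is placed at index 2. All elements to the left of the pivot are <= 6, and all elements to the right are > 6.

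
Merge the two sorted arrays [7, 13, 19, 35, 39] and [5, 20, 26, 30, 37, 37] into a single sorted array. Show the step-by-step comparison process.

Merging process:

Compare 7 vs 5: take 5 from right. Merged: [5]
Compare 7 vs 20: take 7 from left. Merged: [5, 7]
Compare 13 vs 20: take 13 from left. Merged: [5, 7, 13]
Compare 19 vs 20: take 19 from left. Merged: [5, 7, 13, 19]
Compare 35 vs 20: take 20 from right. Merged: [5, 7, 13, 19, 20]
Compare 35 vs 26: take 26 from right. Merged: [5, 7, 13, 19, 20, 26]
Compare 35 vs 30: take 30 from right. Merged: [5, 7, 13, 19, 20, 26, 30]
Compare 35 vs 37: take 35 from left. Merged: [5, 7, 13, 19, 20, 26, 30, 35]
Compare 39 vs 37: take 37 from right. Merged: [5, 7, 13, 19, 20, 26, 30, 35, 37]
Compare 39 vs 37: take 37 from right. Merged: [5, 7, 13, 19, 20, 26, 30, 35, 37, 37]
Append remaining from left: [39]. Merged: [5, 7, 13, 19, 20, 26, 30, 35, 37, 37, 39]

Final merged array: [5, 7, 13, 19, 20, 26, 30, 35, 37, 37, 39]
Total comparisons: 10

The merged array is [5, 7, 13, 19, 20, 26, 30, 35, 37, 37, 39], requiring 10 comparisons. The merge step runs in O(n) time where n is the total number of elements.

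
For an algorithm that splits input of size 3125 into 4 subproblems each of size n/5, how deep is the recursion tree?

For divide and conquer with division factor 5:

Problem sizes at each level:
Level 0: 3125
Level 1: 625
Level 2: 125
Level 3: 25
Level 4: 5
Level 5: 1

The root is level 0 and the size-1 base case is level 5 (the tree spans levels 0 through 5, i.e. 6 levels counting the root), so the depth is the number of divisions: log_5(3125) = 5

The recursion tree depth is log_5(3125) = 5. At each level, the problem size is divided by 5, so it takes 5 divisions to reduce to a base case of size 1. The algorithm makes 4 recursive calls at each level.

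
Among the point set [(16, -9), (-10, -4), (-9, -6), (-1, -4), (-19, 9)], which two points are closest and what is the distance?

Computing all pairwise distances among 5 points:

d((16, -9), (-10, -4)) = 26.4764
d((16, -9), (-9, -6)) = 25.1794
d((16, -9), (-1, -4)) = 17.72
d((16, -9), (-19, 9)) = 39.3573
d((-10, -4), (-9, -6)) = 2.2361 <-- minimum
d((-10, -4), (-1, -4)) = 9.0
d((-10, -4), (-19, 9)) = 15.8114
d((-9, -6), (-1, -4)) = 8.2462
d((-9, -6), (-19, 9)) = 18.0278
d((-1, -4), (-19, 9)) = 22.2036

Closest pair: (-10, -4) and (-9, -6) with distance 2.2361

The closest pair is (-10, -4) and (-9, -6) with Euclidean distance 2.2361. For 5 points, brute-force pairwise comparison is shown above. For large n, the divide-and-conquer algorithm (sort by x, recurse on halves, check the dividing strip) achieves O(n log n).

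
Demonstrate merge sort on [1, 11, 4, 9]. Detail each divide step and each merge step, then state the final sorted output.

Merge sort trace:

Split: [1, 11, 4, 9] -> [1, 11] and [4, 9]
  Split: [1, 11] -> [1] and [11]
  Merge: [1] + [11] -> [1, 11]
  Split: [4, 9] -> [4] and [9]
  Merge: [4] + [9] -> [4, 9]
Merge: [1, 11] + [4, 9] -> [1, 4, 9, 11]

Final sorted array: [1, 4, 9, 11]

The merge sort proceeds by recursively splitting the array and merging sorted halves.
After all merges, the sorted array is [1, 4, 9, 11].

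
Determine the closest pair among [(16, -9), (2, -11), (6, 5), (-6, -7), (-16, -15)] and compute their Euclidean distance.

Computing all pairwise distances among 5 points:

d((16, -9), (2, -11)) = 14.1421
d((16, -9), (6, 5)) = 17.2047
d((16, -9), (-6, -7)) = 22.0907
d((16, -9), (-16, -15)) = 32.5576
d((2, -11), (6, 5)) = 16.4924
d((2, -11), (-6, -7)) = 8.9443 <-- minimum
d((2, -11), (-16, -15)) = 18.4391
d((6, 5), (-6, -7)) = 16.9706
d((6, 5), (-16, -15)) = 29.7321
d((-6, -7), (-16, -15)) = 12.8062

Closest pair: (2, -11) and (-6, -7) with distance 8.9443

The closest pair is (2, -11) and (-6, -7) with Euclidean distance 8.9443. For 5 points, brute-force pairwise comparison is shown above. For large n, the divide-and-conquer algorithm (sort by x, recurse on halves, check the dividing strip) achieves O(n log n).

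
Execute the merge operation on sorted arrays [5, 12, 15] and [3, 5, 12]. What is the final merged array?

Merging process:

Compare 5 vs 3: take 3 from right. Merged: [3]
Compare 5 vs 5: take 5 from left. Merged: [3, 5]
Compare 12 vs 5: take 5 from right. Merged: [3, 5, 5]
Compare 12 vs 12: take 12 from left. Merged: [3, 5, 5, 12]
Compare 15 vs 12: take 12 from right. Merged: [3, 5, 5, 12, 12]
Append remaining from left: [15]. Merged: [3, 5, 5, 12, 12, 15]

Final merged array: [3, 5, 5, 12, 12, 15]
Total comparisons: 5

The merged array is [3, 5, 5, 12, 12, 15], requiring 5 comparisons. The merge step runs in O(n) time where n is the total number of elements.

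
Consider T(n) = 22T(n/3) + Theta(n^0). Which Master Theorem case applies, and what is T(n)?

Master Theorem for T(n) = 22T(n/3) + O(n^0):

a = 22, b = 3, c = 0
log_b(a) = log_3(22) = 2.8136

Case 1: c = 0 < log_3(22) = 2.8136
T(n) = O(n^(log_3 22))

For T(n) = 22T(n/3) + O(n^0): log_3(22) = 2.8136. This is Case 1 of the Master Theorem (c < log_b(a), work dominated by leaves), giving O(n^(log_3 22)).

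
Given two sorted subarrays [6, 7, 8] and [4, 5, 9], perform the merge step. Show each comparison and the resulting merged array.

Merging process:

Compare 6 vs 4: take 4 from right. Merged: [4]
Compare 6 vs 5: take 5 from right. Merged: [4, 5]
Compare 6 vs 9: take 6 from left. Merged: [4, 5, 6]
Compare 7 vs 9: take 7 from left. Merged: [4, 5, 6, 7]
Compare 8 vs 9: take 8 from left. Merged: [4, 5, 6, 7, 8]
Append remaining from right: [9]. Merged: [4, 5, 6, 7, 8, 9]

Final merged array: [4, 5, 6, 7, 8, 9]
Total comparisons: 5

The merged array is [4, 5, 6, 7, 8, 9], requiring 5 comparisons. The merge step runs in O(n) time where n is the total number of elements.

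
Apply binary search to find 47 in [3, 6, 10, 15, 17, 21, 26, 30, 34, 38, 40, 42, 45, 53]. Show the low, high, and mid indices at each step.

Binary search for 47 in [3, 6, 10, 15, 17, 21, 26, 30, 34, 38, 40, 42, 45, 53]:

lo=0, hi=13, mid=6, arr[mid]=26 -> 26 < 47, search right half
lo=7, hi=13, mid=10, arr[mid]=40 -> 40 < 47, search right half
lo=11, hi=13, mid=12, arr[mid]=45 -> 45 < 47, search right half
lo=13, hi=13, mid=13, arr[mid]=53 -> 53 > 47, search left half
lo=13 > hi=12, target 47 not found

Binary search determines that 47 is not in the array after 4 comparisons. The search space was exhausted without finding the target.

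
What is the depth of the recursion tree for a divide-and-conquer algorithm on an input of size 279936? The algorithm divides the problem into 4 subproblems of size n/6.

For divide and conquer with division factor 6:

Problem sizes at each level:
Level 0: 279936
Level 1: 46656
Level 2: 7776
Level 3: 1296
Level 4: 216
Level 5: 36
Level 6: 6
Level 7: 1

The root is level 0 and the size-1 base case is level 7 (the tree spans levels 0 through 7, i.e. 8 levels counting the root), so the depth is the number of divisions: log_6(279936) = 7

The recursion tree depth is log_6(279936) = 7. At each level, the problem size is divided by 6, so it takes 7 divisions to reduce to a base case of size 1. The algorithm makes 4 recursive calls at each level.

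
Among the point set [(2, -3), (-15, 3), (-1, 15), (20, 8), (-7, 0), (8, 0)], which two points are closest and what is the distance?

Computing all pairwise distances among 6 points:

d((2, -3), (-15, 3)) = 18.0278
d((2, -3), (-1, 15)) = 18.2483
d((2, -3), (20, 8)) = 21.095
d((2, -3), (-7, 0)) = 9.4868
d((2, -3), (8, 0)) = 6.7082 <-- minimum
d((-15, 3), (-1, 15)) = 18.4391
d((-15, 3), (20, 8)) = 35.3553
d((-15, 3), (-7, 0)) = 8.544
d((-15, 3), (8, 0)) = 23.1948
d((-1, 15), (20, 8)) = 22.1359
d((-1, 15), (-7, 0)) = 16.1555
d((-1, 15), (8, 0)) = 17.4929
d((20, 8), (-7, 0)) = 28.1603
d((20, 8), (8, 0)) = 14.4222
d((-7, 0), (8, 0)) = 15.0

Closest pair: (2, -3) and (8, 0) with distance 6.7082

The closest pair is (2, -3) and (8, 0) with Euclidean distance 6.7082. For 6 points, brute-force pairwise comparison is shown above. For large n, the divide-and-conquer algorithm (sort by x, recurse on halves, check the dividing strip) achieves O(n log n).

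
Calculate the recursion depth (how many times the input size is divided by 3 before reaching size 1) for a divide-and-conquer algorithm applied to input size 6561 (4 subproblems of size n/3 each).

For divide and conquer with division factor 3:

Problem sizes at each level:
Level 0: 6561
Level 1: 2187
Level 2: 729
Level 3: 243
Level 4: 81
Level 5: 27
Level 6: 9
Level 7: 3
Level 8: 1

The root is level 0 and the size-1 base case is level 8 (the tree spans levels 0 through 8, i.e. 9 levels counting the root), so the depth is the number of divisions: log_3(6561) = 8

The recursion tree depth is log_3(6561) = 8. At each level, the problem size is divided by 3, so it takes 8 divisions to reduce to a base case of size 1. The algorithm makes 4 recursive calls at each level.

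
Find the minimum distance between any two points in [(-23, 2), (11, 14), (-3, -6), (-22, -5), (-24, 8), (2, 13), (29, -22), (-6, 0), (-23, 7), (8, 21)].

Computing all pairwise distances among 10 points:

d((-23, 2), (11, 14)) = 36.0555
d((-23, 2), (-3, -6)) = 21.5407
d((-23, 2), (-22, -5)) = 7.0711
d((-23, 2), (-24, 8)) = 6.0828
d((-23, 2), (2, 13)) = 27.313
d((-23, 2), (29, -22)) = 57.2713
d((-23, 2), (-6, 0)) = 17.1172
d((-23, 2), (-23, 7)) = 5.0
d((-23, 2), (8, 21)) = 36.3593
d((11, 14), (-3, -6)) = 24.4131
d((11, 14), (-22, -5)) = 38.0789
d((11, 14), (-24, 8)) = 35.5106
d((11, 14), (2, 13)) = 9.0554
d((11, 14), (29, -22)) = 40.2492
d((11, 14), (-6, 0)) = 22.0227
d((11, 14), (-23, 7)) = 34.7131
d((11, 14), (8, 21)) = 7.6158
d((-3, -6), (-22, -5)) = 19.0263
d((-3, -6), (-24, 8)) = 25.2389
d((-3, -6), (2, 13)) = 19.6469
d((-3, -6), (29, -22)) = 35.7771
d((-3, -6), (-6, 0)) = 6.7082
d((-3, -6), (-23, 7)) = 23.8537
d((-3, -6), (8, 21)) = 29.1548
d((-22, -5), (-24, 8)) = 13.1529
d((-22, -5), (2, 13)) = 30.0
d((-22, -5), (29, -22)) = 53.7587
d((-22, -5), (-6, 0)) = 16.7631
d((-22, -5), (-23, 7)) = 12.0416
d((-22, -5), (8, 21)) = 39.6989
d((-24, 8), (2, 13)) = 26.4764
d((-24, 8), (29, -22)) = 60.9016
d((-24, 8), (-6, 0)) = 19.6977
d((-24, 8), (-23, 7)) = 1.4142 <-- minimum
d((-24, 8), (8, 21)) = 34.5398
d((2, 13), (29, -22)) = 44.2041
d((2, 13), (-6, 0)) = 15.2643
d((2, 13), (-23, 7)) = 25.7099
d((2, 13), (8, 21)) = 10.0
d((29, -22), (-6, 0)) = 41.3401
d((29, -22), (-23, 7)) = 59.5399
d((29, -22), (8, 21)) = 47.8539
d((-6, 0), (-23, 7)) = 18.3848
d((-6, 0), (8, 21)) = 25.2389
d((-23, 7), (8, 21)) = 34.0147

Closest pair: (-24, 8) and (-23, 7) with distance 1.4142

The closest pair is (-24, 8) and (-23, 7) with Euclidean distance 1.4142. For 10 points, brute-force pairwise comparison is shown above. For large n, the divide-and-conquer algorithm (sort by x, recurse on halves, check the dividing strip) achieves O(n log n).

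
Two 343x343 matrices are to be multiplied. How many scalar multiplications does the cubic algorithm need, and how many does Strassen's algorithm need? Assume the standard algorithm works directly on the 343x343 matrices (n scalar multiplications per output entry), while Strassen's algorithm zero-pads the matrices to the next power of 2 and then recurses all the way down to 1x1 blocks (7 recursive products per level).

Matrix multiplication for 343x343 matrices:

Strassen's algorithm requires power-of-2 dimensions. Pad 343x343 to 512x512 (next power of 2).

Standard algorithm: 343^3 = 40353607 multiplications
Strassen's algorithm: 7^(log2(512)) = 7^9 = 40353607 multiplications
Savings: 40353607 - 40353607 = 0 multiplications

Standard: 40353607 multiplications (343^3). Strassen: 40353607 multiplications (7^9, after padding to 512x512). Strassen reduces 8 recursive multiplications to 7 at each level.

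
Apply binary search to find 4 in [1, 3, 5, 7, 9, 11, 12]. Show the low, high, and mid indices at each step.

Binary search for 4 in [1, 3, 5, 7, 9, 11, 12]:

lo=0, hi=6, mid=3, arr[mid]=7 -> 7 > 4, search left half
lo=0, hi=2, mid=1, arr[mid]=3 -> 3 < 4, search right half
lo=2, hi=2, mid=2, arr[mid]=5 -> 5 > 4, search left half
lo=2 > hi=1, target 4 not found

Binary search determines that 4 is not in the array after 3 comparisons. The search space was exhausted without finding the target.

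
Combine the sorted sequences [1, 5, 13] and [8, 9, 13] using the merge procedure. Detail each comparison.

Merging process:

Compare 1 vs 8: take 1 from left. Merged: [1]
Compare 5 vs 8: take 5 from left. Merged: [1, 5]
Compare 13 vs 8: take 8 from right. Merged: [1, 5, 8]
Compare 13 vs 9: take 9 from right. Merged: [1, 5, 8, 9]
Compare 13 vs 13: take 13 from left. Merged: [1, 5, 8, 9, 13]
Append remaining from right: [13]. Merged: [1, 5, 8, 9, 13, 13]

Final merged array: [1, 5, 8, 9, 13, 13]
Total comparisons: 5

The merged array is [1, 5, 8, 9, 13, 13], requiring 5 comparisons. The merge step runs in O(n) time where n is the total number of elements.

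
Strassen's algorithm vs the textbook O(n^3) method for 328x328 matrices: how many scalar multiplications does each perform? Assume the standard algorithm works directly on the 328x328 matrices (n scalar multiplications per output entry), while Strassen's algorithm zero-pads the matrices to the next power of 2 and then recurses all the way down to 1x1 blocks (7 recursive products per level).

Matrix multiplication for 328x328 matrices:

Strassen's algorithm requires power-of-2 dimensions. Pad 328x328 to 512x512 (next power of 2).

Standard algorithm: 328^3 = 35287552 multiplications
Strassen's algorithm: 7^(log2(512)) = 7^9 = 40353607 multiplications
Difference: 35287552 - 40353607 = -5066055 (Strassen uses MORE here due to padding overhead — for small or just-over-power-of-2 n, padding can outweigh the per-level savings)

Standard: 35287552 multiplications (328^3). Strassen: 40353607 multiplications (7^9, after padding to 512x512). Strassen reduces 8 recursive multiplications to 7 at each level.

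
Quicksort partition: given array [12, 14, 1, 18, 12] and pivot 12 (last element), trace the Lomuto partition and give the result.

Lomuto partition with pivot = 12:

Initial array: [12, 14, 1, 18, 12]

arr[0]=12 <= 12: swap with position 0, array becomes [12, 14, 1, 18, 12]
arr[1]=14 > 12: no swap
arr[2]=1 <= 12: swap with position 1, array becomes [12, 1, 14, 18, 12]
arr[3]=18 > 12: no swap

Place pivot at position 2: [12, 1, 12, 18, 14]
Pivot position: 2

After partitioning with pivot 12, the array becomes [12, 1, 12, 18, 14]. The pivot is placed at index 2. All elements to the left of the pivot are <= 12, and all elements to the right are > 12.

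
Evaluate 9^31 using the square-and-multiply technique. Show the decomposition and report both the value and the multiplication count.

Computing 9^31 by squaring (build up from 9^1; each line after the first costs one multiplication):

9^1 = 9
9^2 = (9^1)^2 = 9^2 = 81
9^3 = 9 * 9^2 = 9 * 81 = 729
9^6 = (9^3)^2 = 729^2 = 531441
9^7 = 9 * 9^6 = 9 * 531441 = 4782969
9^14 = (9^7)^2 = 4782969^2 = 22876792454961
9^15 = 9 * 9^14 = 9 * 22876792454961 = 205891132094649
9^30 = (9^15)^2 = 205891132094649^2 = 42391158275216203514294433201
9^31 = 9 * 9^30 = 9 * 42391158275216203514294433201 = 381520424476945831628649898809

Result: 381520424476945831628649898809
Multiplications needed: 8 (8 lines after 9^1)

9^31 = 381520424476945831628649898809. Using exponentiation by squaring, this requires 8 multiplications. The key idea: if the exponent is even, square the half-power; if odd, multiply by the base once.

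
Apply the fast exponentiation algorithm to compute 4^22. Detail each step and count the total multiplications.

Computing 4^22 by squaring (build up from 4^1; each line after the first costs one multiplication):

4^1 = 4
4^2 = (4^1)^2 = 4^2 = 16
4^4 = (4^2)^2 = 16^2 = 256
4^5 = 4 * 4^4 = 4 * 256 = 1024
4^10 = (4^5)^2 = 1024^2 = 1048576
4^11 = 4 * 4^10 = 4 * 1048576 = 4194304
4^22 = (4^11)^2 = 4194304^2 = 17592186044416

Result: 17592186044416
Multiplications needed: 6 (6 lines after 4^1)

4^22 = 17592186044416. Using exponentiation by squaring, this requires 6 multiplications. The key idea: if the exponent is even, square the half-power; if odd, multiply by the base once.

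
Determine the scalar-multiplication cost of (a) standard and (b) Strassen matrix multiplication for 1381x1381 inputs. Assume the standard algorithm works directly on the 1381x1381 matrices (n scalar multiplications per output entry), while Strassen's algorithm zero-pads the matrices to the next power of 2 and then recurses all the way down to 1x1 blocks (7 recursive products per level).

Matrix multiplication for 1381x1381 matrices:

Strassen's algorithm requires power-of-2 dimensions. Pad 1381x1381 to 2048x2048 (next power of 2).

Standard algorithm: 1381^3 = 2633789341 multiplications
Strassen's algorithm: 7^(log2(2048)) = 7^11 = 1977326743 multiplications
Savings: 2633789341 - 1977326743 = 656462598 multiplications

Standard: 2633789341 multiplications (1381^3). Strassen: 1977326743 multiplications (7^11, after padding to 2048x2048). Strassen reduces 8 recursive multiplications to 7 at each level.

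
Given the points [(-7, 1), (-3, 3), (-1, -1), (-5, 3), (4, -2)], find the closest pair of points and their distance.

Computing all pairwise distances among 5 points:

d((-7, 1), (-3, 3)) = 4.4721
d((-7, 1), (-1, -1)) = 6.3246
d((-7, 1), (-5, 3)) = 2.8284
d((-7, 1), (4, -2)) = 11.4018
d((-3, 3), (-1, -1)) = 4.4721
d((-3, 3), (-5, 3)) = 2.0 <-- minimum
d((-3, 3), (4, -2)) = 8.6023
d((-1, -1), (-5, 3)) = 5.6569
d((-1, -1), (4, -2)) = 5.099
d((-5, 3), (4, -2)) = 10.2956

Closest pair: (-3, 3) and (-5, 3) with distance 2.0

The closest pair is (-3, 3) and (-5, 3) with Euclidean distance 2.0. For 5 points, brute-force pairwise comparison is shown above. For large n, the divide-and-conquer algorithm (sort by x, recurse on halves, check the dividing strip) achieves O(n log n).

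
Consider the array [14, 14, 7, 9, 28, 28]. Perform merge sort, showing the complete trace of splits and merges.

Merge sort trace:

Split: [14, 14, 7, 9, 28, 28] -> [14, 14, 7] and [9, 28, 28]
  Split: [14, 14, 7] -> [14] and [14, 7]
    Split: [14, 7] -> [14] and [7]
    Merge: [14] + [7] -> [7, 14]
  Merge: [14] + [7, 14] -> [7, 14, 14]
  Split: [9, 28, 28] -> [9] and [28, 28]
    Split: [28, 28] -> [28] and [28]
    Merge: [28] + [28] -> [28, 28]
  Merge: [9] + [28, 28] -> [9, 28, 28]
Merge: [7, 14, 14] + [9, 28, 28] -> [7, 9, 14, 14, 28, 28]

Final sorted array: [7, 9, 14, 14, 28, 28]

The merge sort proceeds by recursively splitting the array and merging sorted halves.
After all merges, the sorted array is [7, 9, 14, 14, 28, 28].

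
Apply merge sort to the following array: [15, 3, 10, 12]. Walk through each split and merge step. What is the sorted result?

Merge sort trace:

Split: [15, 3, 10, 12] -> [15, 3] and [10, 12]
  Split: [15, 3] -> [15] and [3]
  Merge: [15] + [3] -> [3, 15]
  Split: [10, 12] -> [10] and [12]
  Merge: [10] + [12] -> [10, 12]
Merge: [3, 15] + [10, 12] -> [3, 10, 12, 15]

Final sorted array: [3, 10, 12, 15]

The merge sort proceeds by recursively splitting the array and merging sorted halves.
After all merges, the sorted array is [3, 10, 12, 15].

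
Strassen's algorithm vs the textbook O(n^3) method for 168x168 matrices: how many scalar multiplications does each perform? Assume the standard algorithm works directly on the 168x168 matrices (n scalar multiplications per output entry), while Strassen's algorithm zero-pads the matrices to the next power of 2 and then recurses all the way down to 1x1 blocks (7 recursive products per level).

Matrix multiplication for 168x168 matrices:

Strassen's algorithm requires power-of-2 dimensions. Pad 168x168 to 256x256 (next power of 2).

Standard algorithm: 168^3 = 4741632 multiplications
Strassen's algorithm: 7^(log2(256)) = 7^8 = 5764801 multiplications
Difference: 4741632 - 5764801 = -1023169 (Strassen uses MORE here due to padding overhead — for small or just-over-power-of-2 n, padding can outweigh the per-level savings)

Standard: 4741632 multiplications (168^3). Strassen: 5764801 multiplications (7^8, after padding to 256x256). Strassen reduces 8 recursive multiplications to 7 at each level.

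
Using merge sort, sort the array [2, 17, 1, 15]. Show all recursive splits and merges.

Merge sort trace:

Split: [2, 17, 1, 15] -> [2, 17] and [1, 15]
  Split: [2, 17] -> [2] and [17]
  Merge: [2] + [17] -> [2, 17]
  Split: [1, 15] -> [1] and [15]
  Merge: [1] + [15] -> [1, 15]
Merge: [2, 17] + [1, 15] -> [1, 2, 15, 17]

Final sorted array: [1, 2, 15, 17]

The merge sort proceeds by recursively splitting the array and merging sorted halves.
After all merges, the sorted array is [1, 2, 15, 17].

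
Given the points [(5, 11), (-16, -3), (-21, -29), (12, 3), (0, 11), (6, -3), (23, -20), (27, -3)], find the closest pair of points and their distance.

Computing all pairwise distances among 8 points:

d((5, 11), (-16, -3)) = 25.2389
d((5, 11), (-21, -29)) = 47.7074
d((5, 11), (12, 3)) = 10.6301
d((5, 11), (0, 11)) = 5.0 <-- minimum
d((5, 11), (6, -3)) = 14.0357
d((5, 11), (23, -20)) = 35.8469
d((5, 11), (27, -3)) = 26.0768
d((-16, -3), (-21, -29)) = 26.4764
d((-16, -3), (12, 3)) = 28.6356
d((-16, -3), (0, 11)) = 21.2603
d((-16, -3), (6, -3)) = 22.0
d((-16, -3), (23, -20)) = 42.5441
d((-16, -3), (27, -3)) = 43.0
d((-21, -29), (12, 3)) = 45.9674
d((-21, -29), (0, 11)) = 45.1774
d((-21, -29), (6, -3)) = 37.4833
d((-21, -29), (23, -20)) = 44.911
d((-21, -29), (27, -3)) = 54.5894
d((12, 3), (0, 11)) = 14.4222
d((12, 3), (6, -3)) = 8.4853
d((12, 3), (23, -20)) = 25.4951
d((12, 3), (27, -3)) = 16.1555
d((0, 11), (6, -3)) = 15.2315
d((0, 11), (23, -20)) = 38.6005
d((0, 11), (27, -3)) = 30.4138
d((6, -3), (23, -20)) = 24.0416
d((6, -3), (27, -3)) = 21.0
d((23, -20), (27, -3)) = 17.4642

Closest pair: (5, 11) and (0, 11) with distance 5.0

The closest pair is (5, 11) and (0, 11) with Euclidean distance 5.0. For 8 points, brute-force pairwise comparison is shown above. For large n, the divide-and-conquer algorithm (sort by x, recurse on halves, check the dividing strip) achieves O(n log n).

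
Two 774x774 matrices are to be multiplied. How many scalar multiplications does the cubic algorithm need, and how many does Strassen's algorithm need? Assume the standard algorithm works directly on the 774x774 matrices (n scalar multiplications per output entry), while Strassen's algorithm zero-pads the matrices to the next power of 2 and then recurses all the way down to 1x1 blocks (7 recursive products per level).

Matrix multiplication for 774x774 matrices:

Strassen's algorithm requires power-of-2 dimensions. Pad 774x774 to 1024x1024 (next power of 2).

Standard algorithm: 774^3 = 463684824 multiplications
Strassen's algorithm: 7^(log2(1024)) = 7^10 = 282475249 multiplications
Savings: 463684824 - 282475249 = 181209575 multiplications

Standard: 463684824 multiplications (774^3). Strassen: 282475249 multiplications (7^10, after padding to 1024x1024). Strassen reduces 8 recursive multiplications to 7 at each level.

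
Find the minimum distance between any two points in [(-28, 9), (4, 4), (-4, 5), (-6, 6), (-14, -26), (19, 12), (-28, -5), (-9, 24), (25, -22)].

Computing all pairwise distances among 9 points:

d((-28, 9), (4, 4)) = 32.3883
d((-28, 9), (-4, 5)) = 24.3311
d((-28, 9), (-6, 6)) = 22.2036
d((-28, 9), (-14, -26)) = 37.6962
d((-28, 9), (19, 12)) = 47.0956
d((-28, 9), (-28, -5)) = 14.0
d((-28, 9), (-9, 24)) = 24.2074
d((-28, 9), (25, -22)) = 61.4003
d((4, 4), (-4, 5)) = 8.0623
d((4, 4), (-6, 6)) = 10.198
d((4, 4), (-14, -26)) = 34.9857
d((4, 4), (19, 12)) = 17.0
d((4, 4), (-28, -5)) = 33.2415
d((4, 4), (-9, 24)) = 23.8537
d((4, 4), (25, -22)) = 33.4215
d((-4, 5), (-6, 6)) = 2.2361 <-- minimum
d((-4, 5), (-14, -26)) = 32.573
d((-4, 5), (19, 12)) = 24.0416
d((-4, 5), (-28, -5)) = 26.0
d((-4, 5), (-9, 24)) = 19.6469
d((-4, 5), (25, -22)) = 39.6232
d((-6, 6), (-14, -26)) = 32.9848
d((-6, 6), (19, 12)) = 25.7099
d((-6, 6), (-28, -5)) = 24.5967
d((-6, 6), (-9, 24)) = 18.2483
d((-6, 6), (25, -22)) = 41.7732
d((-14, -26), (19, 12)) = 50.3289
d((-14, -26), (-28, -5)) = 25.2389
d((-14, -26), (-9, 24)) = 50.2494
d((-14, -26), (25, -22)) = 39.2046
d((19, 12), (-28, -5)) = 49.98
d((19, 12), (-9, 24)) = 30.4631
d((19, 12), (25, -22)) = 34.5254
d((-28, -5), (-9, 24)) = 34.6699
d((-28, -5), (25, -22)) = 55.6597
d((-9, 24), (25, -22)) = 57.2014

Closest pair: (-4, 5) and (-6, 6) with distance 2.2361

The closest pair is (-4, 5) and (-6, 6) with Euclidean distance 2.2361. For 9 points, brute-force pairwise comparison is shown above. For large n, the divide-and-conquer algorithm (sort by x, recurse on halves, check the dividing strip) achieves O(n log n).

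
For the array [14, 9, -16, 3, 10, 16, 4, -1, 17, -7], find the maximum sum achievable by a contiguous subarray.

Using Kadane's algorithm on [14, 9, -16, 3, 10, 16, 4, -1, 17, -7]:

Scanning through the array:
Position 1 (value 9): max_ending_here = 23, max_so_far = 23
Position 2 (value -16): max_ending_here = 7, max_so_far = 23
Position 3 (value 3): max_ending_here = 10, max_so_far = 23
Position 4 (value 10): max_ending_here = 20, max_so_far = 23
Position 5 (value 16): max_ending_here = 36, max_so_far = 36
Position 6 (value 4): max_ending_here = 40, max_so_far = 40
Position 7 (value -1): max_ending_here = 39, max_so_far = 40
Position 8 (value 17): max_ending_here = 56, max_so_far = 56
Position 9 (value -7): max_ending_here = 49, max_so_far = 56

Maximum subarray: [14, 9, -16, 3, 10, 16, 4, -1, 17]
Maximum sum: 56

The maximum subarray is [14, 9, -16, 3, 10, 16, 4, -1, 17] with sum 56. This subarray runs from index 0 to index 8.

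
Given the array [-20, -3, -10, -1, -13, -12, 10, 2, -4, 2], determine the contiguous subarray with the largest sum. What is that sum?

Using Kadane's algorithm on [-20, -3, -10, -1, -13, -12, 10, 2, -4, 2]:

Scanning through the array:
Position 1 (value -3): max_ending_here = -3, max_so_far = -3
Position 2 (value -10): max_ending_here = -10, max_so_far = -3
Position 3 (value -1): max_ending_here = -1, max_so_far = -1
Position 4 (value -13): max_ending_here = -13, max_so_far = -1
Position 5 (value -12): max_ending_here = -12, max_so_far = -1
Position 6 (value 10): max_ending_here = 10, max_so_far = 10
Position 7 (value 2): max_ending_here = 12, max_so_far = 12
Position 8 (value -4): max_ending_here = 8, max_so_far = 12
Position 9 (value 2): max_ending_here = 10, max_so_far = 12

Maximum subarray: [10, 2]
Maximum sum: 12

The maximum subarray is [10, 2] with sum 12. This subarray runs from index 6 to index 7.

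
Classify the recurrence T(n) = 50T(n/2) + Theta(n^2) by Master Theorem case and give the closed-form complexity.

Master Theorem for T(n) = 50T(n/2) + O(n^2):

a = 50, b = 2, c = 2
log_b(a) = log_2(50) = 5.6439

Case 1: c = 2 < log_2(50) = 5.6439
T(n) = O(n^(log_2 50))

For T(n) = 50T(n/2) + O(n^2): log_2(50) = 5.6439. This is Case 1 of the Master Theorem (c < log_b(a), work dominated by leaves), giving O(n^(log_2 50)).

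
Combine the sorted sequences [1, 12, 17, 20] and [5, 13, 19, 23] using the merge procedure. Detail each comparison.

Merging process:

Compare 1 vs 5: take 1 from left. Merged: [1]
Compare 12 vs 5: take 5 from right. Merged: [1, 5]
Compare 12 vs 13: take 12 from left. Merged: [1, 5, 12]
Compare 17 vs 13: take 13 from right. Merged: [1, 5, 12, 13]
Compare 17 vs 19: take 17 from left. Merged: [1, 5, 12, 13, 17]
Compare 20 vs 19: take 19 from right. Merged: [1, 5, 12, 13, 17, 19]
Compare 20 vs 23: take 20 from left. Merged: [1, 5, 12, 13, 17, 19, 20]
Append remaining from right: [23]. Merged: [1, 5, 12, 13, 17, 19, 20, 23]

Final merged array: [1, 5, 12, 13, 17, 19, 20, 23]
Total comparisons: 7

The merged array is [1, 5, 12, 13, 17, 19, 20, 23], requiring 7 comparisons. The merge step runs in O(n) time where n is the total number of elements.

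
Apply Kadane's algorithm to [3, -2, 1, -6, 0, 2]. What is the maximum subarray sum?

Using Kadane's algorithm on [3, -2, 1, -6, 0, 2]:

Scanning through the array:
Position 1 (value -2): max_ending_here = 1, max_so_far = 3
Position 2 (value 1): max_ending_here = 2, max_so_far = 3
Position 3 (value -6): max_ending_here = -4, max_so_far = 3
Position 4 (value 0): max_ending_here = 0, max_so_far = 3
Position 5 (value 2): max_ending_here = 2, max_so_far = 3

Maximum subarray: [3]
Maximum sum: 3

The maximum subarray is [3] with sum 3. This subarray runs from index 0 to index 0.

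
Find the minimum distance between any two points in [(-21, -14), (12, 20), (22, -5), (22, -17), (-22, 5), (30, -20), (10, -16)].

Computing all pairwise distances among 7 points:

d((-21, -14), (12, 20)) = 47.3814
d((-21, -14), (22, -5)) = 43.9318
d((-21, -14), (22, -17)) = 43.1045
d((-21, -14), (-22, 5)) = 19.0263
d((-21, -14), (30, -20)) = 51.3517
d((-21, -14), (10, -16)) = 31.0644
d((12, 20), (22, -5)) = 26.9258
d((12, 20), (22, -17)) = 38.3275
d((12, 20), (-22, 5)) = 37.1618
d((12, 20), (30, -20)) = 43.8634
d((12, 20), (10, -16)) = 36.0555
d((22, -5), (22, -17)) = 12.0
d((22, -5), (-22, 5)) = 45.1221
d((22, -5), (30, -20)) = 17.0
d((22, -5), (10, -16)) = 16.2788
d((22, -17), (-22, 5)) = 49.1935
d((22, -17), (30, -20)) = 8.544 <-- minimum
d((22, -17), (10, -16)) = 12.0416
d((-22, 5), (30, -20)) = 57.6975
d((-22, 5), (10, -16)) = 38.2753
d((30, -20), (10, -16)) = 20.3961

Closest pair: (22, -17) and (30, -20) with distance 8.544

The closest pair is (22, -17) and (30, -20) with Euclidean distance 8.544. For 7 points, brute-force pairwise comparison is shown above. For large n, the divide-and-conquer algorithm (sort by x, recurse on halves, check the dividing strip) achieves O(n log n).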